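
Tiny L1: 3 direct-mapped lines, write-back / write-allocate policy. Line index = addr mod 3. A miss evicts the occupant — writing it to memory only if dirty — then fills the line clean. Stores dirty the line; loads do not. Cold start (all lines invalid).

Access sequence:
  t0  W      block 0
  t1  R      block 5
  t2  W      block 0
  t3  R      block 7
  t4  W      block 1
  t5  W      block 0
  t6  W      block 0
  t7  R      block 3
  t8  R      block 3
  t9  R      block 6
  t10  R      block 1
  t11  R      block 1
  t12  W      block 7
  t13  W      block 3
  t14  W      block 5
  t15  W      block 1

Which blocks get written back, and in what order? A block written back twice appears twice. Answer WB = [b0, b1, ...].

  0 | W B0 → L0 miss [D]
  1 | R B5 → L2 miss [-]
  2 | W B0 → L0 hit [D]
  3 | R B7 → L1 miss [-]
  4 | W B1 → L1 miss [D]
  5 | W B0 → L0 hit [D]
  6 | W B0 → L0 hit [D]
  7 | R B3 → L0 miss wb→B0 [-]
  8 | R B3 → L0 hit [-]
  9 | R B6 → L0 miss [-]
  10 | R B1 → L1 hit [D]
  11 | R B1 → L1 hit [D]
  12 | W B7 → L1 miss wb→B1 [D]
  13 | W B3 → L0 miss [D]
  14 | W B5 → L2 hit [D]
  15 | W B1 → L1 miss wb→B7 [D]

WB = [0, 1, 7]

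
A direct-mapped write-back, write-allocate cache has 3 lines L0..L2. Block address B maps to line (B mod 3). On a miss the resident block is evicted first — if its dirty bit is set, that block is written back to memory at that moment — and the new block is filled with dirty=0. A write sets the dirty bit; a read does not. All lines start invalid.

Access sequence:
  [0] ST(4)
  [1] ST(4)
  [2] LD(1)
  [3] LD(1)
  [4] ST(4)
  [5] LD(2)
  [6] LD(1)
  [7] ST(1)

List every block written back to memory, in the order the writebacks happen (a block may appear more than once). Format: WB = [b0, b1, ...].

  0 | W B4 → L1 miss [D]
  1 | W B4 → L1 hit [D]
  2 | R B1 → L1 miss wb→B4 [-]
  3 | R B1 → L1 hit [-]
  4 | W B4 → L1 miss [D]
  5 | R B2 → L2 miss [-]
  6 | R B1 → L1 miss wb→B4 [-]
  7 | W B1 → L1 hit [D]

WB = [4, 4]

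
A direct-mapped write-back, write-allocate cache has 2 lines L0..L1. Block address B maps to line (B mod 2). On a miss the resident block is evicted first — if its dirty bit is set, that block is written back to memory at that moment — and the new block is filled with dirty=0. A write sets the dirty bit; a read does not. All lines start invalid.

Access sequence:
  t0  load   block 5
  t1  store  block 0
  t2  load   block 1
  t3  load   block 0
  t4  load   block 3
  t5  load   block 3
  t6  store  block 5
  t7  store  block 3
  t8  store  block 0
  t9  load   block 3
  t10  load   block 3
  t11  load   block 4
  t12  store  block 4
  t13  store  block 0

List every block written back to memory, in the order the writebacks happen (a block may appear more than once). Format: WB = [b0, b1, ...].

WB = [5, 0, 4]

0: R B5 → L1 miss [-]
1: W B0 → L0 miss [D]
2: R B1 → L1 miss [-]
3: R B0 → L0 hit [D]
4: R B3 → L1 miss [-]
5: R B3 → L1 hit [-]
6: W B5 → L1 miss [D]
7: W B3 → L1 miss wb→B5 [D]
8: W B0 → L0 hit [D]
9: R B3 → L1 hit [D]
10: R B3 → L1 hit [D]
11: R B4 → L0 miss wb→B0 [-]
12: W B4 → L0 hit [D]
13: W B0 → L0 miss wb→B4 [D]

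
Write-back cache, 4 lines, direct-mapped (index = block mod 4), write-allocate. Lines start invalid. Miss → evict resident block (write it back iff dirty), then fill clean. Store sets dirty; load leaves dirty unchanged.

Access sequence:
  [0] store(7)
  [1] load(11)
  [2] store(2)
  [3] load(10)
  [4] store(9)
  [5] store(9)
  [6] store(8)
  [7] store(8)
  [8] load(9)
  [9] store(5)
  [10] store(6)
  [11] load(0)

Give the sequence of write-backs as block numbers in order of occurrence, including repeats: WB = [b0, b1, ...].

  0 | W B7 → L3 miss [D]
  1 | R B11 → L3 miss wb→B7 [-]
  2 | W B2 → L2 miss [D]
  3 | R B10 → L2 miss wb→B2 [-]
  4 | W B9 → L1 miss [D]
  5 | W B9 → L1 hit [D]
  6 | W B8 → L0 miss [D]
  7 | W B8 → L0 hit [D]
  8 | R B9 → L1 hit [D]
  9 | W B5 → L1 miss wb→B9 [D]
  10 | W B6 → L2 miss [D]
  11 | R B0 → L0 miss wb→B8 [-]

WB = [7, 2, 9, 8]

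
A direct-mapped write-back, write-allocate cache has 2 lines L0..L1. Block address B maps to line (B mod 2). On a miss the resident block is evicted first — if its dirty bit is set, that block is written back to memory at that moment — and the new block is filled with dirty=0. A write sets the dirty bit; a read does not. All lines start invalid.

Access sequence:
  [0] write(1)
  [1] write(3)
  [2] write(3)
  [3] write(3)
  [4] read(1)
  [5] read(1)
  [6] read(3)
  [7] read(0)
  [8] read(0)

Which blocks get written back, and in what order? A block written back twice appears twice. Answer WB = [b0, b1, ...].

  0 | W B1 → L1 miss [D]
  1 | W B3 → L1 miss wb→B1 [D]
  2 | W B3 → L1 hit [D]
  3 | W B3 → L1 hit [D]
  4 | R B1 → L1 miss wb→B3 [-]
  5 | R B1 → L1 hit [-]
  6 | R B3 → L1 miss [-]
  7 | R B0 → L0 miss [-]
  8 | R B0 → L0 hit [-]

WB = [1, 3]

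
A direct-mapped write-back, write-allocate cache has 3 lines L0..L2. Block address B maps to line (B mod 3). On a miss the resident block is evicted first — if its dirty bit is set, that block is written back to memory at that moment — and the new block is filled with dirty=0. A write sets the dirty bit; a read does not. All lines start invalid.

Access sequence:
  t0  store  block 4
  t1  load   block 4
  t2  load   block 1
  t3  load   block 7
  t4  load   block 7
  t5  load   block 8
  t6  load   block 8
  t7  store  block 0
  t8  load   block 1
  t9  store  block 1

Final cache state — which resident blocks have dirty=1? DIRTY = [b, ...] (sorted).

DIRTY = [0, 1]

0: W B4 -> L1 miss  d=D]
1: R B4 -> L1 hit  d=D]
2: R B1 -> L1 miss wb->B4  d=-]
3: R B7 -> L1 miss  d=-]
4: R B7 -> L1 hit  d=-]
5: R B8 -> L2 miss  d=-]
6: R B8 -> L2 hit  d=-]
7: W B0 -> L0 miss  d=D]
8: R B1 -> L1 miss  d=-]
9: W B1 -> L1 hit  d=D]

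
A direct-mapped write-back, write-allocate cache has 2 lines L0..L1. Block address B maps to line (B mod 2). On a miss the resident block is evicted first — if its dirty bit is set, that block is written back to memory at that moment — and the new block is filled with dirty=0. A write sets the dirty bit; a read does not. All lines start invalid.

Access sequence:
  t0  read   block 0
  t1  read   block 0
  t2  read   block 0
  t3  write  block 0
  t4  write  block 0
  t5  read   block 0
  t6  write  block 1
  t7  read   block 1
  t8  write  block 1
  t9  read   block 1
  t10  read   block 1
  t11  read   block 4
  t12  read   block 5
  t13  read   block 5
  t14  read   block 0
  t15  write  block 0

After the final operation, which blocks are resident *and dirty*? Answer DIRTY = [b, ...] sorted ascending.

DIRTY = [0]

0: R B0 -> L0 miss  d=-]
1: R B0 -> L0 hit  d=-]
2: R B0 -> L0 hit  d=-]
3: W B0 -> L0 hit  d=D]
4: W B0 -> L0 hit  d=D]
5: R B0 -> L0 hit  d=D]
6: W B1 -> L1 miss  d=D]
7: R B1 -> L1 hit  d=D]
8: W B1 -> L1 hit  d=D]
9: R B1 -> L1 hit  d=D]
10: R B1 -> L1 hit  d=D]
11: R B4 -> L0 miss wb->B0  d=-]
12: R B5 -> L1 miss wb->B1  d=-]
13: R B5 -> L1 hit  d=-]
14: R B0 -> L0 miss  d=-]
15: W B0 -> L0 hit  d=D]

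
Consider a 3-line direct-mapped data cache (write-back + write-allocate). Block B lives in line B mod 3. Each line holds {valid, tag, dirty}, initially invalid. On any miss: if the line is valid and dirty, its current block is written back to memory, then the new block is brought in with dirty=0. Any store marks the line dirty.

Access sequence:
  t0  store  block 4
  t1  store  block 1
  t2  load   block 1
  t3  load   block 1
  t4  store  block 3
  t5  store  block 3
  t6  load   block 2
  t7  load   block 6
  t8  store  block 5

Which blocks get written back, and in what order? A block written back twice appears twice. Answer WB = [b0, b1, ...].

0: W B4 → L1 miss [D]
1: W B1 → L1 miss wb→B4 [D]
2: R B1 → L1 hit [D]
3: R B1 → L1 hit [D]
4: W B3 → L0 miss [D]
5: W B3 → L0 hit [D]
6: R B2 → L2 miss [-]
7: R B6 → L0 miss wb→B3 [-]
8: W B5 → L2 miss [D]

WB = [4, 3]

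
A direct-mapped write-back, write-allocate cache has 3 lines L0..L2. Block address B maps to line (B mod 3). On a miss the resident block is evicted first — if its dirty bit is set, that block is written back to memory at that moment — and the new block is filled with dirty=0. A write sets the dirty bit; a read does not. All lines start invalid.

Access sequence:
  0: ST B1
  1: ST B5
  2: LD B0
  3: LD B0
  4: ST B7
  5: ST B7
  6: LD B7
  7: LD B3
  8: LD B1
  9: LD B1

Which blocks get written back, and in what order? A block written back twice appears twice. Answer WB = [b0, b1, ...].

WB = [1, 7]

0: W B1 -> L1 miss  d=D]
1: W B5 -> L2 miss  d=D]
2: R B0 -> L0 miss  d=-]
3: R B0 -> L0 hit  d=-]
4: W B7 -> L1 miss wb->B1  d=D]
5: W B7 -> L1 hit  d=D]
6: R B7 -> L1 hit  d=D]
7: R B3 -> L0 miss  d=-]
8: R B1 -> L1 miss wb->B7  d=-]
9: R B1 -> L1 hit  d=-]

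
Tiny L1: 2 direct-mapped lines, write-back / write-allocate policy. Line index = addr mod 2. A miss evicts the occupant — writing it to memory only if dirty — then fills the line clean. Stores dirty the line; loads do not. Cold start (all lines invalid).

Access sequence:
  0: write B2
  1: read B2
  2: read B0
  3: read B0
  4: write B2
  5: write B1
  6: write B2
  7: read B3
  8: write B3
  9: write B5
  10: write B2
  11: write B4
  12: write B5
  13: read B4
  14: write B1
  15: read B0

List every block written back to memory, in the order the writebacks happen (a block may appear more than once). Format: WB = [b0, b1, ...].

  0 | W B2 → L0 miss [D]
  1 | R B2 → L0 hit [D]
  2 | R B0 → L0 miss wb→B2 [-]
  3 | R B0 → L0 hit [-]
  4 | W B2 → L0 miss [D]
  5 | W B1 → L1 miss [D]
  6 | W B2 → L0 hit [D]
  7 | R B3 → L1 miss wb→B1 [-]
  8 | W B3 → L1 hit [D]
  9 | W B5 → L1 miss wb→B3 [D]
  10 | W B2 → L0 hit [D]
  11 | W B4 → L0 miss wb→B2 [D]
  12 | W B5 → L1 hit [D]
  13 | R B4 → L0 hit [D]
  14 | W B1 → L1 miss wb→B5 [D]
  15 | R B0 → L0 miss wb→B4 [-]

WB = [2, 1, 3, 2, 5, 4]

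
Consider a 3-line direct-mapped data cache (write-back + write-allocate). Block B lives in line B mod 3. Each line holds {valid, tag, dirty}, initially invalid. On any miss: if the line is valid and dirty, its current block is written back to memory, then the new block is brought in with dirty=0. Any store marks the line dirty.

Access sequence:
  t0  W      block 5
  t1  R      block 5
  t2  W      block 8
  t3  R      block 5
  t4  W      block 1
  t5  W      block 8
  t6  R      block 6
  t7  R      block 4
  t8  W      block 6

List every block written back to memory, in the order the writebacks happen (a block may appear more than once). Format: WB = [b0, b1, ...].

0: W B5 → L2 miss [D]
1: R B5 → L2 hit [D]
2: W B8 → L2 miss wb→B5 [D]
3: R B5 → L2 miss wb→B8 [-]
4: W B1 → L1 miss [D]
5: W B8 → L2 miss [D]
6: R B6 → L0 miss [-]
7: R B4 → L1 miss wb→B1 [-]
8: W B6 → L0 hit [D]

WB = [5, 8, 1]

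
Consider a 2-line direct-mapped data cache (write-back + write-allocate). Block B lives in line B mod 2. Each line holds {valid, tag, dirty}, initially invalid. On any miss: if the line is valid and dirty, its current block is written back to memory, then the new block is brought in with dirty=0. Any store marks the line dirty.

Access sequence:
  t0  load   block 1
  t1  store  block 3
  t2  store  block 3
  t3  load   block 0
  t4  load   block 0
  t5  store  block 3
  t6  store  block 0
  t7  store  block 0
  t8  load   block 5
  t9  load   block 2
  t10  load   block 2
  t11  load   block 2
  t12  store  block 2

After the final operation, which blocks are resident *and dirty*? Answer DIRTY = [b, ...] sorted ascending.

DIRTY = [2]

  0 | R B1 → L1 miss [-]
  1 | W B3 → L1 miss [D]
  2 | W B3 → L1 hit [D]
  3 | R B0 → L0 miss [-]
  4 | R B0 → L0 hit [-]
  5 | W B3 → L1 hit [D]
  6 | W B0 → L0 hit [D]
  7 | W B0 → L0 hit [D]
  8 | R B5 → L1 miss wb→B3 [-]
  9 | R B2 → L0 miss wb→B0 [-]
  10 | R B2 → L0 hit [-]
  11 | R B2 → L0 hit [-]
  12 | W B2 → L0 hit [D]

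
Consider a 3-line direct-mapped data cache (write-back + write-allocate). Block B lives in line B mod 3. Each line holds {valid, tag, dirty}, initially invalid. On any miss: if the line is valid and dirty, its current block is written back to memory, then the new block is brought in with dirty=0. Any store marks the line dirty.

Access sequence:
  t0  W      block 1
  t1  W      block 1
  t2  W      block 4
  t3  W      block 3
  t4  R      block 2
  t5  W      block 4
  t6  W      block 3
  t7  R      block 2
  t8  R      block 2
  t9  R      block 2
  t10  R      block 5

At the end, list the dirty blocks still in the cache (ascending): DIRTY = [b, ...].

DIRTY = [3, 4]

0: W B1 → L1 miss [D]
1: W B1 → L1 hit [D]
2: W B4 → L1 miss wb→B1 [D]
3: W B3 → L0 miss [D]
4: R B2 → L2 miss [-]
5: W B4 → L1 hit [D]
6: W B3 → L0 hit [D]
7: R B2 → L2 hit [-]
8: R B2 → L2 hit [-]
9: R B2 → L2 hit [-]
10: R B5 → L2 miss [-]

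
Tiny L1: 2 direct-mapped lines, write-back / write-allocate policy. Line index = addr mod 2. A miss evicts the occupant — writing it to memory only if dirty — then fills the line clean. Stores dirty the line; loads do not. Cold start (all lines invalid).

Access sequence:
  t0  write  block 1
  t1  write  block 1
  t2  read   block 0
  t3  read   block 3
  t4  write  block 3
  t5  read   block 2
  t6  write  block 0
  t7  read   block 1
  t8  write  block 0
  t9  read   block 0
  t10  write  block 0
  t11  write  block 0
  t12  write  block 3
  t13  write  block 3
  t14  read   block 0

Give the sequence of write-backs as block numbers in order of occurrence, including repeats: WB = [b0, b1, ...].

WB = [1, 3]

0: W B1 → L1 miss [D]
1: W B1 → L1 hit [D]
2: R B0 → L0 miss [-]
3: R B3 → L1 miss wb→B1 [-]
4: W B3 → L1 hit [D]
5: R B2 → L0 miss [-]
6: W B0 → L0 miss [D]
7: R B1 → L1 miss wb→B3 [-]
8: W B0 → L0 hit [D]
9: R B0 → L0 hit [D]
10: W B0 → L0 hit [D]
11: W B0 → L0 hit [D]
12: W B3 → L1 miss [D]
13: W B3 → L1 hit [D]
14: R B0 → L0 hit [D]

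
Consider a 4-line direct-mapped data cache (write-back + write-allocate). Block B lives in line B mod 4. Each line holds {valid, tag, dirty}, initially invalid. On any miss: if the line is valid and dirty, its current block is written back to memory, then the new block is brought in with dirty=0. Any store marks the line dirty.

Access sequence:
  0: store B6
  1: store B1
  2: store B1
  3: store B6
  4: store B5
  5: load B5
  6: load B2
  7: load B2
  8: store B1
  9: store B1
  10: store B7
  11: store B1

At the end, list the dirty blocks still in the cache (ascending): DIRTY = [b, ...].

DIRTY = [1, 7]

0: W B6 → L2 miss [D]
1: W B1 → L1 miss [D]
2: W B1 → L1 hit [D]
3: W B6 → L2 hit [D]
4: W B5 → L1 miss wb→B1 [D]
5: R B5 → L1 hit [D]
6: R B2 → L2 miss wb→B6 [-]
7: R B2 → L2 hit [-]
8: W B1 → L1 miss wb→B5 [D]
9: W B1 → L1 hit [D]
10: W B7 → L3 miss [D]
11: W B1 → L1 hit [D]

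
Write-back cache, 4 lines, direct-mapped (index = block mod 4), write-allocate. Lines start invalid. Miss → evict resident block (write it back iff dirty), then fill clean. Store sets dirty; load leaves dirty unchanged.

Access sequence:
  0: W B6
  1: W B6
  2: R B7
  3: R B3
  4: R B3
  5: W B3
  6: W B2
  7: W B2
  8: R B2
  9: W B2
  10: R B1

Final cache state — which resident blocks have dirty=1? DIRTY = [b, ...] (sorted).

0: W B6 -> L2 miss  d=D]
1: W B6 -> L2 hit  d=D]
2: R B7 -> L3 miss  d=-]
3: R B3 -> L3 miss  d=-]
4: R B3 -> L3 hit  d=-]
5: W B3 -> L3 hit  d=D]
6: W B2 -> L2 miss wb->B6  d=D]
7: W B2 -> L2 hit  d=D]
8: R B2 -> L2 hit  d=D]
9: W B2 -> L2 hit  d=D]
10: R B1 -> L1 miss  d=-]

DIRTY = [2, 3]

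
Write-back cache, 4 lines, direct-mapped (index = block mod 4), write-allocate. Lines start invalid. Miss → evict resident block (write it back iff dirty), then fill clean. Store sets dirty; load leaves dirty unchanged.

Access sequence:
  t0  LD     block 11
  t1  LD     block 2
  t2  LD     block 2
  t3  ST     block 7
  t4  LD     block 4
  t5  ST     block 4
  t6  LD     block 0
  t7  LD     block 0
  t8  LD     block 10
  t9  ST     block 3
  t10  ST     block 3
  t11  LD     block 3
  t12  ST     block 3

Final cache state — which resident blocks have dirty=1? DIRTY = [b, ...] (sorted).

DIRTY = [3]

  0 | R B11 → L3 miss [-]
  1 | R B2 → L2 miss [-]
  2 | R B2 → L2 hit [-]
  3 | W B7 → L3 miss [D]
  4 | R B4 → L0 miss [-]
  5 | W B4 → L0 hit [D]
  6 | R B0 → L0 miss wb→B4 [-]
  7 | R B0 → L0 hit [-]
  8 | R B10 → L2 miss [-]
  9 | W B3 → L3 miss wb→B7 [D]
  10 | W B3 → L3 hit [D]
  11 | R B3 → L3 hit [D]
  12 | W B3 → L3 hit [D]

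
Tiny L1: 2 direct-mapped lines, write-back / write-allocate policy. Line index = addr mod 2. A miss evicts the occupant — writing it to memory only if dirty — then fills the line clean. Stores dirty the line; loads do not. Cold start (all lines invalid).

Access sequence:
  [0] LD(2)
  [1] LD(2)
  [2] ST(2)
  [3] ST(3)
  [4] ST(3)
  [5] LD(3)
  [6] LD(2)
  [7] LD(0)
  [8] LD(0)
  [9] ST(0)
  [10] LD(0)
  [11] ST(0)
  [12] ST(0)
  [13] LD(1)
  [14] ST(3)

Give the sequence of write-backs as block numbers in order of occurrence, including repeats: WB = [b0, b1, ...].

WB = [2, 3]

0: R B2 → L0 miss [-]
1: R B2 → L0 hit [-]
2: W B2 → L0 hit [D]
3: W B3 → L1 miss [D]
4: W B3 → L1 hit [D]
5: R B3 → L1 hit [D]
6: R B2 → L0 hit [D]
7: R B0 → L0 miss wb→B2 [-]
8: R B0 → L0 hit [-]
9: W B0 → L0 hit [D]
10: R B0 → L0 hit [D]
11: W B0 → L0 hit [D]
12: W B0 → L0 hit [D]
13: R B1 → L1 miss wb→B3 [-]
14: W B3 → L1 miss [D]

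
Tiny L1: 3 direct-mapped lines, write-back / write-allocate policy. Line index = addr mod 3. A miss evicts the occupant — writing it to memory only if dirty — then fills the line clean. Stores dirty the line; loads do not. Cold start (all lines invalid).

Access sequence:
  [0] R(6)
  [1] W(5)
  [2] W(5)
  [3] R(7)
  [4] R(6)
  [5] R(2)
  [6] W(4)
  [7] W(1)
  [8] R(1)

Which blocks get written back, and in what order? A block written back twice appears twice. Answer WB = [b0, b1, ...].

WB = [5, 4]

0: R B6 -> L0 miss  d=-]
1: W B5 -> L2 miss  d=D]
2: W B5 -> L2 hit  d=D]
3: R B7 -> L1 miss  d=-]
4: R B6 -> L0 hit  d=-]
5: R B2 -> L2 miss wb->B5  d=-]
6: W B4 -> L1 miss  d=D]
7: W B1 -> L1 miss wb->B4  d=D]
8: R B1 -> L1 hit  d=D]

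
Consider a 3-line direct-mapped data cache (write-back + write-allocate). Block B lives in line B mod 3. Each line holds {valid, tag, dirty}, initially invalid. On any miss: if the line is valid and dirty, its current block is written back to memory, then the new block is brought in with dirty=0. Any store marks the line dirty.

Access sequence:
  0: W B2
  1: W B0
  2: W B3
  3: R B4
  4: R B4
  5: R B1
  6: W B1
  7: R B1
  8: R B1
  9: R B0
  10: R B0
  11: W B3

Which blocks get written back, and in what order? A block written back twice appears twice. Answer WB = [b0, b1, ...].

0: W B2 -> L2 miss  d=D]
1: W B0 -> L0 miss  d=D]
2: W B3 -> L0 miss wb->B0  d=D]
3: R B4 -> L1 miss  d=-]
4: R B4 -> L1 hit  d=-]
5: R B1 -> L1 miss  d=-]
6: W B1 -> L1 hit  d=D]
7: R B1 -> L1 hit  d=D]
8: R B1 -> L1 hit  d=D]
9: R B0 -> L0 miss wb->B3  d=-]
10: R B0 -> L0 hit  d=-]
11: W B3 -> L0 miss  d=D]

WB = [0, 3]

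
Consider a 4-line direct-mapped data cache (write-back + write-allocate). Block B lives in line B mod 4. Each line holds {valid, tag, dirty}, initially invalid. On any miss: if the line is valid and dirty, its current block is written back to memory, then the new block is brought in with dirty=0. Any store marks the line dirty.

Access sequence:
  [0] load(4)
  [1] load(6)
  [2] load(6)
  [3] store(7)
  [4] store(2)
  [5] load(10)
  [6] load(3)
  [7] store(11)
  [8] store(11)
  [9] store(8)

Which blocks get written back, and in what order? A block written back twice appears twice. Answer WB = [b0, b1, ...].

WB = [2, 7]

  0 | R B4 → L0 miss [-]
  1 | R B6 → L2 miss [-]
  2 | R B6 → L2 hit [-]
  3 | W B7 → L3 miss [D]
  4 | W B2 → L2 miss [D]
  5 | R B10 → L2 miss wb→B2 [-]
  6 | R B3 → L3 miss wb→B7 [-]
  7 | W B11 → L3 miss [D]
  8 | W B11 → L3 hit [D]
  9 | W B8 → L0 miss [D]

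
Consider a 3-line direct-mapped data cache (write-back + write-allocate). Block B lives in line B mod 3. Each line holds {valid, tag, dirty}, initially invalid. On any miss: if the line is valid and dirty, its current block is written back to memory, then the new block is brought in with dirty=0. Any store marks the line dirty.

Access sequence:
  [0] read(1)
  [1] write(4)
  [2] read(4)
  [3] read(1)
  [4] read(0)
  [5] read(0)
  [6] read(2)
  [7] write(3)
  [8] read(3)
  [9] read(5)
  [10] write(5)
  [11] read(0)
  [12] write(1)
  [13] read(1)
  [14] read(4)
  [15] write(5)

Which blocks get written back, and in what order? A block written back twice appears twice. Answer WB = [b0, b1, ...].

WB = [4, 3, 1]

0: R B1 → L1 miss [-]
1: W B4 → L1 miss [D]
2: R B4 → L1 hit [D]
3: R B1 → L1 miss wb→B4 [-]
4: R B0 → L0 miss [-]
5: R B0 → L0 hit [-]
6: R B2 → L2 miss [-]
7: W B3 → L0 miss [D]
8: R B3 → L0 hit [D]
9: R B5 → L2 miss [-]
10: W B5 → L2 hit [D]
11: R B0 → L0 miss wb→B3 [-]
12: W B1 → L1 hit [D]
13: R B1 → L1 hit [D]
14: R B4 → L1 miss wb→B1 [-]
15: W B5 → L2 hit [D]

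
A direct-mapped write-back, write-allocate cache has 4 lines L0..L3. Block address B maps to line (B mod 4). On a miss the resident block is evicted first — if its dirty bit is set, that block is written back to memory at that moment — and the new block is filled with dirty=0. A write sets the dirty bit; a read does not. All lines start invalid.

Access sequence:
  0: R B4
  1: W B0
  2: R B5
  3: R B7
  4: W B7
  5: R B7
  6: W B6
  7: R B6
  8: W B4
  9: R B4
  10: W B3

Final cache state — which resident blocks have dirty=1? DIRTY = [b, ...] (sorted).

0: R B4 -> L0 miss  d=-]
1: W B0 -> L0 miss  d=D]
2: R B5 -> L1 miss  d=-]
3: R B7 -> L3 miss  d=-]
4: W B7 -> L3 hit  d=D]
5: R B7 -> L3 hit  d=D]
6: W B6 -> L2 miss  d=D]
7: R B6 -> L2 hit  d=D]
8: W B4 -> L0 miss wb->B0  d=D]
9: R B4 -> L0 hit  d=D]
10: W B3 -> L3 miss wb->B7  d=D]

DIRTY = [3, 4, 6]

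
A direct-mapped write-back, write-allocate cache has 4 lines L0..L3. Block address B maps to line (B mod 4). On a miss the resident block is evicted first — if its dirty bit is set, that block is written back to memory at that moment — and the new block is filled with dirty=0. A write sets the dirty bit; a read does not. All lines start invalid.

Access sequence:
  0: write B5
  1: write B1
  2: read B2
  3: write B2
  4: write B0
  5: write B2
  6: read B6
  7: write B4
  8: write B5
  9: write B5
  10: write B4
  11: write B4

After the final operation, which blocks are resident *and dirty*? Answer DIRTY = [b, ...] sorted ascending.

0: W B5 -> L1 miss  d=D]
1: W B1 -> L1 miss wb->B5  d=D]
2: R B2 -> L2 miss  d=-]
3: W B2 -> L2 hit  d=D]
4: W B0 -> L0 miss  d=D]
5: W B2 -> L2 hit  d=D]
6: R B6 -> L2 miss wb->B2  d=-]
7: W B4 -> L0 miss wb->B0  d=D]
8: W B5 -> L1 miss wb->B1  d=D]
9: W B5 -> L1 hit  d=D]
10: W B4 -> L0 hit  d=D]
11: W B4 -> L0 hit  d=D]

DIRTY = [4, 5]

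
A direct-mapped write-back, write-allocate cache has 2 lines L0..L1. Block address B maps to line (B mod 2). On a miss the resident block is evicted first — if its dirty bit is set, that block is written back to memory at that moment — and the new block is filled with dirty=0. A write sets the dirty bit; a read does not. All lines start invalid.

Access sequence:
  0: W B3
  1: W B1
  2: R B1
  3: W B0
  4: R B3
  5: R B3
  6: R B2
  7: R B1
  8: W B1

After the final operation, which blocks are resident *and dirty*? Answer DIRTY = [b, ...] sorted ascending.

  0 | W B3 → L1 miss [D]
  1 | W B1 → L1 miss wb→B3 [D]
  2 | R B1 → L1 hit [D]
  3 | W B0 → L0 miss [D]
  4 | R B3 → L1 miss wb→B1 [-]
  5 | R B3 → L1 hit [-]
  6 | R B2 → L0 miss wb→B0 [-]
  7 | R B1 → L1 miss [-]
  8 | W B1 → L1 hit [D]

DIRTY = [1]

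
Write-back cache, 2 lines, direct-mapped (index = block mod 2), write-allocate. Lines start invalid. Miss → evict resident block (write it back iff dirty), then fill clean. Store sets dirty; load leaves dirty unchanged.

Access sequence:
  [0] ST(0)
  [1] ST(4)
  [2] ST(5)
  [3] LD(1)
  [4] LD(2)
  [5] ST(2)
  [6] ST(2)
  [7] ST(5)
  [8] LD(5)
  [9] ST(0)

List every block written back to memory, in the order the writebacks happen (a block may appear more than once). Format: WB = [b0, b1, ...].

WB = [0, 5, 4, 2]

0: W B0 → L0 miss [D]
1: W B4 → L0 miss wb→B0 [D]
2: W B5 → L1 miss [D]
3: R B1 → L1 miss wb→B5 [-]
4: R B2 → L0 miss wb→B4 [-]
5: W B2 → L0 hit [D]
6: W B2 → L0 hit [D]
7: W B5 → L1 miss [D]
8: R B5 → L1 hit [D]
9: W B0 → L0 miss wb→B2 [D]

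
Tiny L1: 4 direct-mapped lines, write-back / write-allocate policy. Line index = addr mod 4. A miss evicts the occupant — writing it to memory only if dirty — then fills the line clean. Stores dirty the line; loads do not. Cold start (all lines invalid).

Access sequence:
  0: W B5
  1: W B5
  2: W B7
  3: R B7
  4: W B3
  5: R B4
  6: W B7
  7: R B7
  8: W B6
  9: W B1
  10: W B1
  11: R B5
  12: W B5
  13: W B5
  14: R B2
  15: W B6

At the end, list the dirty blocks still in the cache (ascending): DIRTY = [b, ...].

0: W B5 → L1 miss [D]
1: W B5 → L1 hit [D]
2: W B7 → L3 miss [D]
3: R B7 → L3 hit [D]
4: W B3 → L3 miss wb→B7 [D]
5: R B4 → L0 miss [-]
6: W B7 → L3 miss wb→B3 [D]
7: R B7 → L3 hit [D]
8: W B6 → L2 miss [D]
9: W B1 → L1 miss wb→B5 [D]
10: W B1 → L1 hit [D]
11: R B5 → L1 miss wb→B1 [-]
12: W B5 → L1 hit [D]
13: W B5 → L1 hit [D]
14: R B2 → L2 miss wb→B6 [-]
15: W B6 → L2 miss [D]

DIRTY = [5, 6, 7]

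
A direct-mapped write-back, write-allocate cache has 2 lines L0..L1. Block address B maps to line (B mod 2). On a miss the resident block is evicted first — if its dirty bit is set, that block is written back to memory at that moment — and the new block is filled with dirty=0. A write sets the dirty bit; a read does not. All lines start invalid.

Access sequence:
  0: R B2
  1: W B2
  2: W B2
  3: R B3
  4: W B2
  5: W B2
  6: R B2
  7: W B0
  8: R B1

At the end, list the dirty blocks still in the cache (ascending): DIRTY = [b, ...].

DIRTY = [0]

  0 | R B2 → L0 miss [-]
  1 | W B2 → L0 hit [D]
  2 | W B2 → L0 hit [D]
  3 | R B3 → L1 miss [-]
  4 | W B2 → L0 hit [D]
  5 | W B2 → L0 hit [D]
  6 | R B2 → L0 hit [D]
  7 | W B0 → L0 miss wb→B2 [D]
  8 | R B1 → L1 miss [-]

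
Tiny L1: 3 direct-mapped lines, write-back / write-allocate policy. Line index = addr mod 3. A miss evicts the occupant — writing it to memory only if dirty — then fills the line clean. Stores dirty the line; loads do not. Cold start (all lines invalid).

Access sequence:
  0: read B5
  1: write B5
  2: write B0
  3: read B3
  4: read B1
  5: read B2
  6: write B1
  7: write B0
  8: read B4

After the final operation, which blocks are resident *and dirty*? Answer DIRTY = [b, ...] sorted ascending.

DIRTY = [0]

0: R B5 → L2 miss [-]
1: W B5 → L2 hit [D]
2: W B0 → L0 miss [D]
3: R B3 → L0 miss wb→B0 [-]
4: R B1 → L1 miss [-]
5: R B2 → L2 miss wb→B5 [-]
6: W B1 → L1 hit [D]
7: W B0 → L0 miss [D]
8: R B4 → L1 miss wb→B1 [-]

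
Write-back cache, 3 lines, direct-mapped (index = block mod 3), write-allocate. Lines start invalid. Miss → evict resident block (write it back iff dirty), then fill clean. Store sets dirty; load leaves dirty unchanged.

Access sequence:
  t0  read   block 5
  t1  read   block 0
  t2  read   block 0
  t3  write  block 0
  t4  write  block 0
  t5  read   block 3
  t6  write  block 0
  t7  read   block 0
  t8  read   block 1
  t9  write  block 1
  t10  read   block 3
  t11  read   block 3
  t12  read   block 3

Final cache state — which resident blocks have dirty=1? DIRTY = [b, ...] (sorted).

DIRTY = [1]

  0 | R B5 → L2 miss [-]
  1 | R B0 → L0 miss [-]
  2 | R B0 → L0 hit [-]
  3 | W B0 → L0 hit [D]
  4 | W B0 → L0 hit [D]
  5 | R B3 → L0 miss wb→B0 [-]
  6 | W B0 → L0 miss [D]
  7 | R B0 → L0 hit [D]
  8 | R B1 → L1 miss [-]
  9 | W B1 → L1 hit [D]
  10 | R B3 → L0 miss wb→B0 [-]
  11 | R B3 → L0 hit [-]
  12 | R B3 → L0 hit [-]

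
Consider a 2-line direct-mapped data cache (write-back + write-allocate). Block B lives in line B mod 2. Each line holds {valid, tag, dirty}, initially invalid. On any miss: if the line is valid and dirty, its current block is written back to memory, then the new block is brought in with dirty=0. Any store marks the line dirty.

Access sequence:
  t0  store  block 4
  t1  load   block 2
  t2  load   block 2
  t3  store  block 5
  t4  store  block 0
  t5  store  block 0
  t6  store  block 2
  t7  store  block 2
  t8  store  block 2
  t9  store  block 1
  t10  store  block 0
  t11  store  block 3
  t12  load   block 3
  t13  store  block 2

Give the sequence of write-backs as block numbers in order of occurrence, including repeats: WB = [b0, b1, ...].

WB = [4, 0, 5, 2, 1, 0]

0: W B4 -> L0 miss  d=D]
1: R B2 -> L0 miss wb->B4  d=-]
2: R B2 -> L0 hit  d=-]
3: W B5 -> L1 miss  d=D]
4: W B0 -> L0 miss  d=D]
5: W B0 -> L0 hit  d=D]
6: W B2 -> L0 miss wb->B0  d=D]
7: W B2 -> L0 hit  d=D]
8: W B2 -> L0 hit  d=D]
9: W B1 -> L1 miss wb->B5  d=D]
10: W B0 -> L0 miss wb->B2  d=D]
11: W B3 -> L1 miss wb->B1  d=D]
12: R B3 -> L1 hit  d=D]
13: W B2 -> L0 miss wb->B0  d=D]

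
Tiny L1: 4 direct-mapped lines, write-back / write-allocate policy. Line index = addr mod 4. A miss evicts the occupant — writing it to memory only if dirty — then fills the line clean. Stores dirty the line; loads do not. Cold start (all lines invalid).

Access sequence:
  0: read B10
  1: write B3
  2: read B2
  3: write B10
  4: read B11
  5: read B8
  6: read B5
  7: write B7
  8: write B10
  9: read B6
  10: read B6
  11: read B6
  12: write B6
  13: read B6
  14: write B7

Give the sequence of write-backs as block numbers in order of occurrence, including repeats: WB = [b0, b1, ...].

WB = [3, 10]

  0 | R B10 → L2 miss [-]
  1 | W B3 → L3 miss [D]
  2 | R B2 → L2 miss [-]
  3 | W B10 → L2 miss [D]
  4 | R B11 → L3 miss wb→B3 [-]
  5 | R B8 → L0 miss [-]
  6 | R B5 → L1 miss [-]
  7 | W B7 → L3 miss [D]
  8 | W B10 → L2 hit [D]
  9 | R B6 → L2 miss wb→B10 [-]
  10 | R B6 → L2 hit [-]
  11 | R B6 → L2 hit [-]
  12 | W B6 → L2 hit [D]
  13 | R B6 → L2 hit [D]
  14 | W B7 → L3 hit [D]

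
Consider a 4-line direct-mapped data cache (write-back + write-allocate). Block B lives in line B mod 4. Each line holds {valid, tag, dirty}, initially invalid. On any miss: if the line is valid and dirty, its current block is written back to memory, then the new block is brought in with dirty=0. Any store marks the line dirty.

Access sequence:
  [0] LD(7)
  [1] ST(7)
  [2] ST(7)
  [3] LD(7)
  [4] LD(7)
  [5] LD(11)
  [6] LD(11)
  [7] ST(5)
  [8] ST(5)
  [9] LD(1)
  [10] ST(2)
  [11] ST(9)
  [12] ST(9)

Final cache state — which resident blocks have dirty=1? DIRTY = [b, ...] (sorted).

0: R B7 -> L3 miss  d=-]
1: W B7 -> L3 hit  d=D]
2: W B7 -> L3 hit  d=D]
3: R B7 -> L3 hit  d=D]
4: R B7 -> L3 hit  d=D]
5: R B11 -> L3 miss wb->B7  d=-]
6: R B11 -> L3 hit  d=-]
7: W B5 -> L1 miss  d=D]
8: W B5 -> L1 hit  d=D]
9: R B1 -> L1 miss wb->B5  d=-]
10: W B2 -> L2 miss  d=D]
11: W B9 -> L1 miss  d=D]
12: W B9 -> L1 hit  d=D]

DIRTY = [2, 9]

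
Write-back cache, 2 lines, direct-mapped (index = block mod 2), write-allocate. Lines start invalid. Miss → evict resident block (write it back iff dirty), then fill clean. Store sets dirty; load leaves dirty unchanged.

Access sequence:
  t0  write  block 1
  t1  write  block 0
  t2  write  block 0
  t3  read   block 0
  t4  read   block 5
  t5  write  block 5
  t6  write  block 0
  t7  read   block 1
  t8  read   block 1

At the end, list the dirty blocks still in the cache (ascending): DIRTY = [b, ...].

  0 | W B1 → L1 miss [D]
  1 | W B0 → L0 miss [D]
  2 | W B0 → L0 hit [D]
  3 | R B0 → L0 hit [D]
  4 | R B5 → L1 miss wb→B1 [-]
  5 | W B5 → L1 hit [D]
  6 | W B0 → L0 hit [D]
  7 | R B1 → L1 miss wb→B5 [-]
  8 | R B1 → L1 hit [-]

DIRTY = [0]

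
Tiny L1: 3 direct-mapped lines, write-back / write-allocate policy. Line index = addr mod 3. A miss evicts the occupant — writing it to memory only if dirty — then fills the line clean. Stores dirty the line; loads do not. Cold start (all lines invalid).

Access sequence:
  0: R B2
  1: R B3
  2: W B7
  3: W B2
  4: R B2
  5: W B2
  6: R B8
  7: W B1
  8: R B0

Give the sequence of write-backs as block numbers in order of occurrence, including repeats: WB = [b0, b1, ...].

0: R B2 -> L2 miss  d=-]
1: R B3 -> L0 miss  d=-]
2: W B7 -> L1 miss  d=D]
3: W B2 -> L2 hit  d=D]
4: R B2 -> L2 hit  d=D]
5: W B2 -> L2 hit  d=D]
6: R B8 -> L2 miss wb->B2  d=-]
7: W B1 -> L1 miss wb->B7  d=D]
8: R B0 -> L0 miss  d=-]

WB = [2, 7]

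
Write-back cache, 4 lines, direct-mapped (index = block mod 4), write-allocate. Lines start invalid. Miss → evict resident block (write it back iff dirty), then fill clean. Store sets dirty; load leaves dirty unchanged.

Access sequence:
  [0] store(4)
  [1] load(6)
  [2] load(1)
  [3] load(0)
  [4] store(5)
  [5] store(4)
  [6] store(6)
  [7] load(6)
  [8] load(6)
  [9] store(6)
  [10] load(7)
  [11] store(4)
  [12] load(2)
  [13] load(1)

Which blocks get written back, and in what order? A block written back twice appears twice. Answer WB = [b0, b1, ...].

WB = [4, 6, 5]

0: W B4 -> L0 miss  d=D]
1: R B6 -> L2 miss  d=-]
2: R B1 -> L1 miss  d=-]
3: R B0 -> L0 miss wb->B4  d=-]
4: W B5 -> L1 miss  d=D]
5: W B4 -> L0 miss  d=D]
6: W B6 -> L2 hit  d=D]
7: R B6 -> L2 hit  d=D]
8: R B6 -> L2 hit  d=D]
9: W B6 -> L2 hit  d=D]
10: R B7 -> L3 miss  d=-]
11: W B4 -> L0 hit  d=D]
12: R B2 -> L2 miss wb->B6  d=-]
13: R B1 -> L1 miss wb->B5  d=-]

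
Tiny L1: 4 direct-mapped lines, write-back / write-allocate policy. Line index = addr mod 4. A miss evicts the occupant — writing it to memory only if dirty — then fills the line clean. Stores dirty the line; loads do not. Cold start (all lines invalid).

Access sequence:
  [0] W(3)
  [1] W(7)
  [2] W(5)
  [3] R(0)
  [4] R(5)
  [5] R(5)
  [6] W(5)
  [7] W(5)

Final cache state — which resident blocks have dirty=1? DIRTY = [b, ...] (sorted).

  0 | W B3 → L3 miss [D]
  1 | W B7 → L3 miss wb→B3 [D]
  2 | W B5 → L1 miss [D]
  3 | R B0 → L0 miss [-]
  4 | R B5 → L1 hit [D]
  5 | R B5 → L1 hit [D]
  6 | W B5 → L1 hit [D]
  7 | W B5 → L1 hit [D]

DIRTY = [5, 7]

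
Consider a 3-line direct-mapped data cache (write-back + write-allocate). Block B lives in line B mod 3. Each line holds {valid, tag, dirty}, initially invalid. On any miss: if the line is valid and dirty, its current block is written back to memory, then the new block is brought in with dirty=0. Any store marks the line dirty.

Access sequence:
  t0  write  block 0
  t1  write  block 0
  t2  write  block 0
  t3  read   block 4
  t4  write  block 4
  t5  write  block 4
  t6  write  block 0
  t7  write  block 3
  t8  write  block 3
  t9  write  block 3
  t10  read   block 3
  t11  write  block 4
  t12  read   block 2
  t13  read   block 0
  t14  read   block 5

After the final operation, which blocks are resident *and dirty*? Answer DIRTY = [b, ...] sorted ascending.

0: W B0 -> L0 miss  d=D]
1: W B0 -> L0 hit  d=D]
2: W B0 -> L0 hit  d=D]
3: R B4 -> L1 miss  d=-]
4: W B4 -> L1 hit  d=D]
5: W B4 -> L1 hit  d=D]
6: W B0 -> L0 hit  d=D]
7: W B3 -> L0 miss wb->B0  d=D]
8: W B3 -> L0 hit  d=D]
9: W B3 -> L0 hit  d=D]
10: R B3 -> L0 hit  d=D]
11: W B4 -> L1 hit  d=D]
12: R B2 -> L2 miss  d=-]
13: R B0 -> L0 miss wb->B3  d=-]
14: R B5 -> L2 miss  d=-]

DIRTY = [4]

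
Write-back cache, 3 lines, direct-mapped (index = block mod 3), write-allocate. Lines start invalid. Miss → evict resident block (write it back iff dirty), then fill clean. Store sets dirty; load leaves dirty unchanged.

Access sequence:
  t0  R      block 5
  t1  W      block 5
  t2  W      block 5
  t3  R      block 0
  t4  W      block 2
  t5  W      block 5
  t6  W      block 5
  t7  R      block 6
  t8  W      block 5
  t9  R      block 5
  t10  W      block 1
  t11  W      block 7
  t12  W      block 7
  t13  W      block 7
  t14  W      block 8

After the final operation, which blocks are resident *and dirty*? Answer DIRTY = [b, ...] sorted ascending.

  0 | R B5 → L2 miss [-]
  1 | W B5 → L2 hit [D]
  2 | W B5 → L2 hit [D]
  3 | R B0 → L0 miss [-]
  4 | W B2 → L2 miss wb→B5 [D]
  5 | W B5 → L2 miss wb→B2 [D]
  6 | W B5 → L2 hit [D]
  7 | R B6 → L0 miss [-]
  8 | W B5 → L2 hit [D]
  9 | R B5 → L2 hit [D]
  10 | W B1 → L1 miss [D]
  11 | W B7 → L1 miss wb→B1 [D]
  12 | W B7 → L1 hit [D]
  13 | W B7 → L1 hit [D]
  14 | W B8 → L2 miss wb→B5 [D]

DIRTY = [7, 8]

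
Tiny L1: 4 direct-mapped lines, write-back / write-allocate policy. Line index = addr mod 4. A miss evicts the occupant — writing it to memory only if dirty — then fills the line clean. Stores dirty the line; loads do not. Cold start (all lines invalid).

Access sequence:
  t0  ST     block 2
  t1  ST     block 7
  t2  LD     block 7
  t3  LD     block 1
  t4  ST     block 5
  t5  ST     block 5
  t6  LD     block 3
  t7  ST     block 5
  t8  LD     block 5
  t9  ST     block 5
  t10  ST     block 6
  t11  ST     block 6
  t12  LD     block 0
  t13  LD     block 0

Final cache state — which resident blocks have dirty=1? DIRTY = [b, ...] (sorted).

DIRTY = [5, 6]

  0 | W B2 → L2 miss [D]
  1 | W B7 → L3 miss [D]
  2 | R B7 → L3 hit [D]
  3 | R B1 → L1 miss [-]
  4 | W B5 → L1 miss [D]
  5 | W B5 → L1 hit [D]
  6 | R B3 → L3 miss wb→B7 [-]
  7 | W B5 → L1 hit [D]
  8 | R B5 → L1 hit [D]
  9 | W B5 → L1 hit [D]
  10 | W B6 → L2 miss wb→B2 [D]
  11 | W B6 → L2 hit [D]
  12 | R B0 → L0 miss [-]
  13 | R B0 → L0 hit [-]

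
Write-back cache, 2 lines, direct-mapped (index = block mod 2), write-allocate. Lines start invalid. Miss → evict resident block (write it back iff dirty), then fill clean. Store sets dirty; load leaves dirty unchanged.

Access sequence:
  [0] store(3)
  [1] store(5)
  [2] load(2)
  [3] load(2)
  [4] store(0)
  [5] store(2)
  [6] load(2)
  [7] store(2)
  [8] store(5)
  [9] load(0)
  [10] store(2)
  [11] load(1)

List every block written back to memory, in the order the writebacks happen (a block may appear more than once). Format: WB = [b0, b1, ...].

  0 | W B3 → L1 miss [D]
  1 | W B5 → L1 miss wb→B3 [D]
  2 | R B2 → L0 miss [-]
  3 | R B2 → L0 hit [-]
  4 | W B0 → L0 miss [D]
  5 | W B2 → L0 miss wb→B0 [D]
  6 | R B2 → L0 hit [D]
  7 | W B2 → L0 hit [D]
  8 | W B5 → L1 hit [D]
  9 | R B0 → L0 miss wb→B2 [-]
  10 | W B2 → L0 miss [D]
  11 | R B1 → L1 miss wb→B5 [-]

WB = [3, 0, 2, 5]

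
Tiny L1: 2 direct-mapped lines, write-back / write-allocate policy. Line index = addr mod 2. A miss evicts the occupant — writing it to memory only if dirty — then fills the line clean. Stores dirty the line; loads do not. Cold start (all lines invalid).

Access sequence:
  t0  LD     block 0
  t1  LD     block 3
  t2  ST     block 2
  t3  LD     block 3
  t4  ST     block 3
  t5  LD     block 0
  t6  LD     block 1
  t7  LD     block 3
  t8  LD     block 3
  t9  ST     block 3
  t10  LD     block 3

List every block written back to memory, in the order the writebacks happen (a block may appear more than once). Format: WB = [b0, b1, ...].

WB = [2, 3]

0: R B0 → L0 miss [-]
1: R B3 → L1 miss [-]
2: W B2 → L0 miss [D]
3: R B3 → L1 hit [-]
4: W B3 → L1 hit [D]
5: R B0 → L0 miss wb→B2 [-]
6: R B1 → L1 miss wb→B3 [-]
7: R B3 → L1 miss [-]
8: R B3 → L1 hit [-]
9: W B3 → L1 hit [D]
10: R B3 → L1 hit [D]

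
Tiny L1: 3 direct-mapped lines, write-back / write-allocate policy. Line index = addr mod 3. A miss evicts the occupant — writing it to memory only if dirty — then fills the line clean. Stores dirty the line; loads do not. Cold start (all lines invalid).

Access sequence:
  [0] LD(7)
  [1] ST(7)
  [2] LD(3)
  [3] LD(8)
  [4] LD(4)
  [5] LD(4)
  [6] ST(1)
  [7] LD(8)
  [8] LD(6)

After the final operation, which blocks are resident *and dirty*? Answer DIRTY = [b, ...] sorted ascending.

0: R B7 -> L1 miss  d=-]
1: W B7 -> L1 hit  d=D]
2: R B3 -> L0 miss  d=-]
3: R B8 -> L2 miss  d=-]
4: R B4 -> L1 miss wb->B7  d=-]
5: R B4 -> L1 hit  d=-]
6: W B1 -> L1 miss  d=D]
7: R B8 -> L2 hit  d=-]
8: R B6 -> L0 miss  d=-]

DIRTY = [1]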